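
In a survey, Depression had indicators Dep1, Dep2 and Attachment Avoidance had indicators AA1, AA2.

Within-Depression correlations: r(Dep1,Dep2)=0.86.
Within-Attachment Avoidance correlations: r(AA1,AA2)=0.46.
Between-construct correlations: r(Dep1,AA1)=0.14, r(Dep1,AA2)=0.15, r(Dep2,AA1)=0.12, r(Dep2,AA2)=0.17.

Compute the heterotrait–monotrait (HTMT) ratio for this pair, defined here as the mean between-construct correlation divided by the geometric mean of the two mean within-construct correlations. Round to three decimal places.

0.231

Between-construct mean = 0.58/4 = 0.1450.
Mean within-Dep = 0.86/1 = 0.8600; mean within-AA = 0.46/1 = 0.4600.
Geometric mean = √(0.8600 × 0.4600) = 0.6290.
HTMT = 0.1450 / 0.6290 = 0.231.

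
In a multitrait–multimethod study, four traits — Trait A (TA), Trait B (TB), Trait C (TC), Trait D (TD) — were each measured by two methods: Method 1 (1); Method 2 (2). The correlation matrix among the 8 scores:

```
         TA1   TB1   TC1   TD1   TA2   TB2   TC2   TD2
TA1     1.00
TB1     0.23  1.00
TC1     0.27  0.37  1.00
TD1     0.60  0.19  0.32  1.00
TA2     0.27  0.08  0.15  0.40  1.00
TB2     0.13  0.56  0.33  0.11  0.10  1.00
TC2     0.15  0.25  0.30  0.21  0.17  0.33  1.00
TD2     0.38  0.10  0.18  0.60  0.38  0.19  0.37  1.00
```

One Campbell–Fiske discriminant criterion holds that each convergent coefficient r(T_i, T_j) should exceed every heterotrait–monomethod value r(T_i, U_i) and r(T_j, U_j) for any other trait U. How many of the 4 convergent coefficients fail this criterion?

Convergent coefficients and their comparison sets:
TA (methods 1·2): 0.27 vs {0.23, 0.10, 0.27, 0.17, 0.60, 0.38} → fail.
TB (methods 1·2): 0.56 vs {0.23, 0.10, 0.37, 0.33, 0.19, 0.19} → pass.
TC (methods 1·2): 0.30 vs {0.27, 0.17, 0.37, 0.33, 0.32, 0.37} → fail.
TD (methods 1·2): 0.60 vs {0.60, 0.38, 0.19, 0.19, 0.32, 0.37} → fail.
3 of 4 fail.

3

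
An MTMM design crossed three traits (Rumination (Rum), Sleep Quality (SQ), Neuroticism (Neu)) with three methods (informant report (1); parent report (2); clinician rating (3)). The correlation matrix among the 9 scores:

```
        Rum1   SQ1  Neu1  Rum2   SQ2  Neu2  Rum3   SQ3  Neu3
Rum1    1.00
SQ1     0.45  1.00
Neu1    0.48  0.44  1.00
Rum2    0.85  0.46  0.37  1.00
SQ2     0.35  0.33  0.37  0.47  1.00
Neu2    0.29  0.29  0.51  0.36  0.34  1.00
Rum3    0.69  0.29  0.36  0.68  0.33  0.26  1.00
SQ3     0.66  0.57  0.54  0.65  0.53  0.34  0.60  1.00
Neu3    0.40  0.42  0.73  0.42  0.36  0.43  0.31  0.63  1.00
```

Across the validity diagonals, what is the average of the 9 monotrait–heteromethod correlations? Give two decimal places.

Convergent values: 0.85, 0.69, 0.68, 0.33, 0.57, 0.53, 0.51, 0.73, 0.43; mean = 5.32/9 = 0.59.

0.59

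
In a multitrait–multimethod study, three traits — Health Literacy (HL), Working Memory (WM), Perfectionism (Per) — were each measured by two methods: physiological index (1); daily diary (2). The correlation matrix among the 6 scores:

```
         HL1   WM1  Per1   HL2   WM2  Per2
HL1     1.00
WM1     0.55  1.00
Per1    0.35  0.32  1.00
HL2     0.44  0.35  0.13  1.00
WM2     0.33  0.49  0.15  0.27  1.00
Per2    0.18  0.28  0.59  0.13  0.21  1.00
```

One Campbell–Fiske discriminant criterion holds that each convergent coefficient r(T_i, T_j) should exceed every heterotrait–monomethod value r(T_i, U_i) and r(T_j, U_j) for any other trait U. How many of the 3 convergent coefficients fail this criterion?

Checking each validity diagonal entry against its comparison values:
HL (methods 1·2): 0.44 vs {0.55, 0.27, 0.35, 0.13} → fail.
WM (methods 1·2): 0.49 vs {0.55, 0.27, 0.32, 0.21} → fail.
Per (methods 1·2): 0.59 vs {0.35, 0.13, 0.32, 0.21} → pass.
2 of 3 fail.

2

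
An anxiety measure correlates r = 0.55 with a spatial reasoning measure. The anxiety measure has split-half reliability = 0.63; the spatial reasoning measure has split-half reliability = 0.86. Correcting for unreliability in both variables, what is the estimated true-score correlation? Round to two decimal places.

r_true = r_obs / √(r_xx · r_yy) = 0.55 / √(0.63 × 0.86) = 0.55 / √0.5418 = 0.55 / 0.7361 ≈ 0.75.

0.75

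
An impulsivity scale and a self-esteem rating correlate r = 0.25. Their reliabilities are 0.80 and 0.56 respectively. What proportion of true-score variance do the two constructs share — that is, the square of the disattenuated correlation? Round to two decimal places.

Disattenuated r = 0.25 / √(0.80 × 0.56) = 0.25 / 0.6693 = 0.3735.
Shared true-score variance = 0.3735² = 0.1395 ≈ 0.14.

0.14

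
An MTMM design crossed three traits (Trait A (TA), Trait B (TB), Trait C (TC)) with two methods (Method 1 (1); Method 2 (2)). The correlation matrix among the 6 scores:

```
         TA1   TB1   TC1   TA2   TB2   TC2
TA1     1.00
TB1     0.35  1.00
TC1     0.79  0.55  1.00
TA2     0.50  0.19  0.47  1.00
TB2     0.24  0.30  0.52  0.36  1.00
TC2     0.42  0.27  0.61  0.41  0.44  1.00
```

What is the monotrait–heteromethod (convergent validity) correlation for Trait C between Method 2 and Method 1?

Same trait (TC), different methods: r(TC2, TC1) = 0.61.

0.61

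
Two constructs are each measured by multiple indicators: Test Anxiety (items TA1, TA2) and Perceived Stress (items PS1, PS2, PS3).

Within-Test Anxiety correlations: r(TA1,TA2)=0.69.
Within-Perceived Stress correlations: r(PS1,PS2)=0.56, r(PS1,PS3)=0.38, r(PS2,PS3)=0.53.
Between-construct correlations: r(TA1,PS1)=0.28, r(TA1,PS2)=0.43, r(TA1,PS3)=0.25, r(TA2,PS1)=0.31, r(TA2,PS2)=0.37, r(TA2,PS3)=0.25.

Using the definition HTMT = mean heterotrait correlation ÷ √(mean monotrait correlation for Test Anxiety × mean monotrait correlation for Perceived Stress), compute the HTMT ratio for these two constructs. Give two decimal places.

Mean between = 1.89/6 = 0.3150.
Mean within-TA = 0.69/1 = 0.6900; mean within-PS = 1.47/3 = 0.4900.
Geometric mean = √(0.6900 × 0.4900) = 0.5815.
HTMT = 0.3150 / 0.5815 = 0.54.

0.54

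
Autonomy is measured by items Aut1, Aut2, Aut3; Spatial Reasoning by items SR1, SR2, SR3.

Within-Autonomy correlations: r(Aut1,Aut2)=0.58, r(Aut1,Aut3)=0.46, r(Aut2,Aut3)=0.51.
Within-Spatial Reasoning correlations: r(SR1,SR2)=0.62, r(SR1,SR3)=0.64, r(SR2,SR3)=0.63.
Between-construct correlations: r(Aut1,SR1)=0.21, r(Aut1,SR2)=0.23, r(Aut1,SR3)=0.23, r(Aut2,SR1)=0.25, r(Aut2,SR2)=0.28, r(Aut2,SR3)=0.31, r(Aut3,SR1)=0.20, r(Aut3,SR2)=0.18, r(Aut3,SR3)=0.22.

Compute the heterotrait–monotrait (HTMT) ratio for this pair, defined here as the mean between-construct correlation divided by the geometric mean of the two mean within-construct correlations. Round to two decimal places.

Mean between = 2.11/9 = 0.2344.
Mean within-Aut = 1.55/3 = 0.5167; mean within-SR = 1.89/3 = 0.6300.
Geometric mean = √(0.5167 × 0.6300) = 0.5705.
HTMT = 0.2344 / 0.5705 = 0.41.

0.41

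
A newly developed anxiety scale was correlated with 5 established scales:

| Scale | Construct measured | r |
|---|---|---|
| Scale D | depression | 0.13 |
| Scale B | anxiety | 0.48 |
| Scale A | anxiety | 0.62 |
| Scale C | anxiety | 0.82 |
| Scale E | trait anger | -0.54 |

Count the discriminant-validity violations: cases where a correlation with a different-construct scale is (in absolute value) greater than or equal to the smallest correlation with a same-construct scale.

Convergent (same construct = anxiety): Scale B, Scale A, Scale C.
Smallest convergent = 0.48. Discriminant |r|: 0.13, 0.54; count ≥ 0.48 → 1.

1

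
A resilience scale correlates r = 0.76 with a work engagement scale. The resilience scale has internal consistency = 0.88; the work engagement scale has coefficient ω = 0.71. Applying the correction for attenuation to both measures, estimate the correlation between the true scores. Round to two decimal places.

0.96

r_true = r_obs / √(r_xx · r_yy) = 0.76 / √(0.88 × 0.71) = 0.76 / √0.6248 = 0.76 / 0.7904 ≈ 0.96.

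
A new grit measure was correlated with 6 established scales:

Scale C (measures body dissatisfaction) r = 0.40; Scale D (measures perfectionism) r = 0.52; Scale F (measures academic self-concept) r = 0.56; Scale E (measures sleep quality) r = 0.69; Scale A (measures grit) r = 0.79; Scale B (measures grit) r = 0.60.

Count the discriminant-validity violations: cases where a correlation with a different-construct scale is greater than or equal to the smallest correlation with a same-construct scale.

Convergent (same construct = grit): Scale A, Scale B.
Smallest convergent = 0.60. Discriminant values: 0.40, 0.52, 0.56, 0.69; count ≥ 0.60 → 1.

1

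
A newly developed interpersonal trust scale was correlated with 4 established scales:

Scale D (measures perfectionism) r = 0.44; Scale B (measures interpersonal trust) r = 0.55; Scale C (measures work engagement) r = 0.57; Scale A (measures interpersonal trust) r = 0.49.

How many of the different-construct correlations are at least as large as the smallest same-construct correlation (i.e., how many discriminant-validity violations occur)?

Convergent (same construct = interpersonal trust): Scale B, Scale A.
Smallest convergent = 0.49. Discriminant values: 0.44, 0.57; count ≥ 0.49 → 1.

1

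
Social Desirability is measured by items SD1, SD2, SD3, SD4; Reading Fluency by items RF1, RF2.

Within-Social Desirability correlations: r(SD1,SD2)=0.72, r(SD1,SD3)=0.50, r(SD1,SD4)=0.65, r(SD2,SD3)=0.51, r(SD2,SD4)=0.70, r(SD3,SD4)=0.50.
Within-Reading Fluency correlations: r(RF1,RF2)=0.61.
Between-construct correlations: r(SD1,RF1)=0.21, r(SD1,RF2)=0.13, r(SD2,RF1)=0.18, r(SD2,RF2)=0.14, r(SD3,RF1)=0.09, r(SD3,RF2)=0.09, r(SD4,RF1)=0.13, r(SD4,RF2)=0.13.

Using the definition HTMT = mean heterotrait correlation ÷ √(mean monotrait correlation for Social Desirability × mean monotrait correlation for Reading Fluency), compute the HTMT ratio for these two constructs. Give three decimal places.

Mean heterotrait r = 1.10/8 = 0.1375.
Mean within-SD = 3.58/6 = 0.5967; mean within-RF = 0.61/1 = 0.6100.
Geometric mean = √(0.5967 × 0.6100) = 0.6033.
HTMT = 0.1375 / 0.6033 = 0.228.

0.228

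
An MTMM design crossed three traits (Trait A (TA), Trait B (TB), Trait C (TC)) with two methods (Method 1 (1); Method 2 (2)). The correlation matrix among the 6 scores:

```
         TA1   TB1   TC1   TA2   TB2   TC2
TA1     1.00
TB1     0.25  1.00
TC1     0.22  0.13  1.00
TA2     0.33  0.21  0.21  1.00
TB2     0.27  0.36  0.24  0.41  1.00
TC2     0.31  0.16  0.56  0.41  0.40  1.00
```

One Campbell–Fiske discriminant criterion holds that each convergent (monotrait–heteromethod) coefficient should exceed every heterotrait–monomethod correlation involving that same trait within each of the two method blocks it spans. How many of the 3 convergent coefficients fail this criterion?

Each convergent coefficient versus the relevant comparison correlations:
TA (methods 1·2): 0.33 vs {0.25, 0.41, 0.22, 0.41} → fail.
TB (methods 1·2): 0.36 vs {0.25, 0.41, 0.13, 0.40} → fail.
TC (methods 1·2): 0.56 vs {0.22, 0.41, 0.13, 0.40} → pass.
2 of 3 fail.

2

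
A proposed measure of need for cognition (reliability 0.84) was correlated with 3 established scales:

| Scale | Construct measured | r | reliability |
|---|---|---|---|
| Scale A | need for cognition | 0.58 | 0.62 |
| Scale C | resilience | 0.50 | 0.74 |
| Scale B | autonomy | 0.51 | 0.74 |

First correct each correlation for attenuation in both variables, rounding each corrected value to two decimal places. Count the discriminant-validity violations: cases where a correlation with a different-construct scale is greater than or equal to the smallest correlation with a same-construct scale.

0

Disattenuated r (r / √(r_scale · r_new)):
  Scale A (conv): 0.58 / √(0.62·0.84) = 0.80
  Scale C (disc): 0.50 / √(0.74·0.84) = 0.63
  Scale B (disc): 0.51 / √(0.74·0.84) = 0.65
Smallest convergent = 0.80. Discriminant values: 0.63, 0.65; count ≥ 0.80 → 0.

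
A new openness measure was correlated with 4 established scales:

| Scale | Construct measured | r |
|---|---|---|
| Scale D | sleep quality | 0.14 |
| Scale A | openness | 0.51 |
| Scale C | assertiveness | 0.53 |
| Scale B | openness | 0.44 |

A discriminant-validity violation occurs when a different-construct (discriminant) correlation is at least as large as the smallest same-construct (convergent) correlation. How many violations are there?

1

Convergent (same construct = openness): Scale A, Scale B.
Smallest convergent = 0.44. Discriminant values: 0.14, 0.53; count ≥ 0.44 → 1.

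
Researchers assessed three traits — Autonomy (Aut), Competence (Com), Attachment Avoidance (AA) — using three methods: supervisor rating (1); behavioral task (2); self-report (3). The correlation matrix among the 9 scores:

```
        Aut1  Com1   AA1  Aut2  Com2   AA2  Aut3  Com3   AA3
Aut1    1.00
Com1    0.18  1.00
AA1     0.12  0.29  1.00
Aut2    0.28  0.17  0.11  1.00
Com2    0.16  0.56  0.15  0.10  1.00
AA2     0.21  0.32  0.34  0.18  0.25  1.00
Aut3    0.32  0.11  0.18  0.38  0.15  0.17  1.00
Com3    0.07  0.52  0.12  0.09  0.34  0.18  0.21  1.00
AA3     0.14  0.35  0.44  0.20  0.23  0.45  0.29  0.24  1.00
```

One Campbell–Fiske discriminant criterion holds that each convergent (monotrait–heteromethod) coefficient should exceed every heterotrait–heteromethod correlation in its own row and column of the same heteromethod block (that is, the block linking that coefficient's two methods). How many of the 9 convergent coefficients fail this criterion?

0

Each convergent coefficient versus the relevant comparison correlations:
Aut (methods 1·2): 0.28 vs {0.16, 0.17, 0.21, 0.11} → pass.
Aut (methods 1·3): 0.32 vs {0.07, 0.11, 0.14, 0.18} → pass.
Aut (methods 2·3): 0.38 vs {0.09, 0.15, 0.20, 0.17} → pass.
Com (methods 1·2): 0.56 vs {0.17, 0.16, 0.32, 0.15} → pass.
Com (methods 1·3): 0.52 vs {0.11, 0.07, 0.35, 0.12} → pass.
Com (methods 2·3): 0.34 vs {0.15, 0.09, 0.23, 0.18} → pass.
AA (methods 1·2): 0.34 vs {0.11, 0.21, 0.15, 0.32} → pass.
AA (methods 1·3): 0.44 vs {0.18, 0.14, 0.12, 0.35} → pass.
AA (methods 2·3): 0.45 vs {0.17, 0.20, 0.18, 0.23} → pass.
0 of 9 fail.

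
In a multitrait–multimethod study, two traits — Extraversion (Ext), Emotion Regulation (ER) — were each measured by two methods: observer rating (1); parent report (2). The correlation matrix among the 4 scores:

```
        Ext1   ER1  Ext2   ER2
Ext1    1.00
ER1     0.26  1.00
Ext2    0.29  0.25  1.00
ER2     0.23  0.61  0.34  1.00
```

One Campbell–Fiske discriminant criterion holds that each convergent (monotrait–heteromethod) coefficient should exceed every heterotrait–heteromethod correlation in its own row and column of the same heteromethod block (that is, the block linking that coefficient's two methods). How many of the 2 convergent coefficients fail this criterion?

Convergent coefficients and their comparison sets:
Ext (methods 1·2): 0.29 vs {0.23, 0.25} → pass.
ER (methods 1·2): 0.61 vs {0.25, 0.23} → pass.
0 of 2 fail.

0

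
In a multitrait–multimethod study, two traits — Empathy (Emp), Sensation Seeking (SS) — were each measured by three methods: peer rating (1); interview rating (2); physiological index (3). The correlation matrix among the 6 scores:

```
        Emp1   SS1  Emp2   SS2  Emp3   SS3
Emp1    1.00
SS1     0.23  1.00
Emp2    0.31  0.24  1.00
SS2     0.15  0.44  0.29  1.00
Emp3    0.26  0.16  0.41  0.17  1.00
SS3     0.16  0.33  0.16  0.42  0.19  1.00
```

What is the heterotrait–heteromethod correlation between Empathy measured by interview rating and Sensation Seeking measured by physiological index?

0.16

Different traits and methods: r(Emp2, SS3) = 0.16.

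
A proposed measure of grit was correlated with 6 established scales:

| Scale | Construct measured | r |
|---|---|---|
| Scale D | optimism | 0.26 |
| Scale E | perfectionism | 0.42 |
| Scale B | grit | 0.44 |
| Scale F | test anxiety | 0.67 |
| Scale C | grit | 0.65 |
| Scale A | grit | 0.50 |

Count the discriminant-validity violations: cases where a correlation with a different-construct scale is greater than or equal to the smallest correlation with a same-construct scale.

Convergent (same construct = grit): Scale B, Scale C, Scale A.
Smallest convergent = 0.44. Discriminant values: 0.26, 0.42, 0.67; count ≥ 0.44 → 1.

1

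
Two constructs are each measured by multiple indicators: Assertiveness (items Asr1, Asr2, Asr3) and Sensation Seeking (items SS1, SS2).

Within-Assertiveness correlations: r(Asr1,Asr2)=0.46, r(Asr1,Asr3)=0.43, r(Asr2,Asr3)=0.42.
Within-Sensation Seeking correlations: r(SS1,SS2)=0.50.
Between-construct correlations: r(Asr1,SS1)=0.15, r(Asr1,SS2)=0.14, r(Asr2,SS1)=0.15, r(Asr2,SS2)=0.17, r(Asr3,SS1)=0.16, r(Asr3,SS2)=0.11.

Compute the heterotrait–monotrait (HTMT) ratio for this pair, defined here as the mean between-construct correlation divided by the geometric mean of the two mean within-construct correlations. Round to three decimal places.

0.314

Mean heterotrait r = 0.88/6 = 0.1467.
Mean within-Asr = 1.31/3 = 0.4367; mean within-SS = 0.50/1 = 0.5000.
Geometric mean = √(0.4367 × 0.5000) = 0.4673.
HTMT = 0.1467 / 0.4673 = 0.314.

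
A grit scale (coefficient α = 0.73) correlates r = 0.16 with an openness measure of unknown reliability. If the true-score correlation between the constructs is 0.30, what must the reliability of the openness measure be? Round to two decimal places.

0.39

r_true = r_obs / √(r_xx · r_yy) ⇒ 0.30 = 0.16 / √(0.73 · r_yy).
√(0.73 · r_yy) = 0.16 / 0.30 = 0.5333; 0.73 · r_yy = 0.2844; r_yy = 0.2844 / 0.73 ≈ 0.39.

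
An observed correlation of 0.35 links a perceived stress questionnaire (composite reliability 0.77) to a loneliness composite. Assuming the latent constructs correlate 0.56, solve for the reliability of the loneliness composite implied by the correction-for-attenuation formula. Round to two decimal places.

0.51

r_true = r_obs / √(r_xx · r_yy) ⇒ 0.56 = 0.35 / √(0.77 · r_yy).
√(0.77 · r_yy) = 0.35 / 0.56 = 0.6250; 0.77 · r_yy = 0.3906; r_yy = 0.3906 / 0.77 ≈ 0.51.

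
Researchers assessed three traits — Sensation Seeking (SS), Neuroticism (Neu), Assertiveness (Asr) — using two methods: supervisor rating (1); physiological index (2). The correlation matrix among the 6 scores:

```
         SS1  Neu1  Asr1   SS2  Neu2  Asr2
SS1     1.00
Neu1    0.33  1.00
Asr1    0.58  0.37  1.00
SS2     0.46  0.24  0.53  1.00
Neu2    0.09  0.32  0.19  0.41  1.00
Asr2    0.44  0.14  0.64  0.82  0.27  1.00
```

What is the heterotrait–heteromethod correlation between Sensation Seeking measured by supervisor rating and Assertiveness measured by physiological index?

Different traits and methods: r(SS1, Asr2) = 0.44.

0.44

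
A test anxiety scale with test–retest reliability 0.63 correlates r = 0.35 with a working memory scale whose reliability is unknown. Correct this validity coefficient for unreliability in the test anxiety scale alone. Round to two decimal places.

0.44

Single correction: r_c = r_obs / √r_xx = 0.35 / √0.63 = 0.35 / 0.7937 ≈ 0.44.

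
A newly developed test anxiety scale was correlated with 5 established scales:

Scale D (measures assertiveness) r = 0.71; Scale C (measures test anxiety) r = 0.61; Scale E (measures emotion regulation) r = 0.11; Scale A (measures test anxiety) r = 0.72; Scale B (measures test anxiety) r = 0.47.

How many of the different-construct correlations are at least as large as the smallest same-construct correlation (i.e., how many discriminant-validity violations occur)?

1

Convergent (same construct = test anxiety): Scale C, Scale A, Scale B.
Smallest convergent = 0.47. Discriminant values: 0.71, 0.11; count ≥ 0.47 → 1.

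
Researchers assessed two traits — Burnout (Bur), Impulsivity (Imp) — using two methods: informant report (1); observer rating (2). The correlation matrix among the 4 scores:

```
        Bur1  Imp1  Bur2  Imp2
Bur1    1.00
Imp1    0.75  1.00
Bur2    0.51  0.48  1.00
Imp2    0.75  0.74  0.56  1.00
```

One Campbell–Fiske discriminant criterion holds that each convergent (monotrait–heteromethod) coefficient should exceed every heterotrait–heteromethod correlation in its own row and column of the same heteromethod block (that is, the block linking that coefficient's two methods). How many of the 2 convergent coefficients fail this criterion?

2

Checking each validity diagonal entry against its comparison values:
Bur (methods 1·2): 0.51 vs {0.75, 0.48} → fail.
Imp (methods 1·2): 0.74 vs {0.48, 0.75} → fail.
2 of 2 fail.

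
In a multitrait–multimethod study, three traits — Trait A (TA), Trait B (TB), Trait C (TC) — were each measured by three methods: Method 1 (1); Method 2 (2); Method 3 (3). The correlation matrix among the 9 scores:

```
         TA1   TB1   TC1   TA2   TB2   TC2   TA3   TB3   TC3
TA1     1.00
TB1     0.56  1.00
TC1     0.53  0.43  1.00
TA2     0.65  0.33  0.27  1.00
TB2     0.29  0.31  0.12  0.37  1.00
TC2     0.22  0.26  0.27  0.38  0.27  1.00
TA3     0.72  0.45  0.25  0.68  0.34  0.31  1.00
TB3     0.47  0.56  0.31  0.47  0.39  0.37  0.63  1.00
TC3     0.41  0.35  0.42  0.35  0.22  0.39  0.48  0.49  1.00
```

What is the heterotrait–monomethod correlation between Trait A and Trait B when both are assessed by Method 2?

Different traits, same method: r(TA2, TB2) = 0.37.

0.37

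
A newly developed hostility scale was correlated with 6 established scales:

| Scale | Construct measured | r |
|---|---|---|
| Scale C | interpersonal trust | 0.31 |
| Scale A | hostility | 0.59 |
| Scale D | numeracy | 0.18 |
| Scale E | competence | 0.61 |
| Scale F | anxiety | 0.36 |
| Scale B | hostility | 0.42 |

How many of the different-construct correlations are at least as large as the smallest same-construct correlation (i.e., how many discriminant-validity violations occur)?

Convergent (same construct = hostility): Scale A, Scale B.
Smallest convergent = 0.42. Discriminant values: 0.31, 0.18, 0.61, 0.36; count ≥ 0.42 → 1.

1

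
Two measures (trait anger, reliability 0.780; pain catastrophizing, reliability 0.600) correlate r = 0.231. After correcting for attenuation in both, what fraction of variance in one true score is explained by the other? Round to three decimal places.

0.114

Disattenuated r = 0.231 / √(0.780 × 0.600) = 0.231 / 0.6841 = 0.3377.
Shared true-score variance = 0.3377² = 0.1140 ≈ 0.114.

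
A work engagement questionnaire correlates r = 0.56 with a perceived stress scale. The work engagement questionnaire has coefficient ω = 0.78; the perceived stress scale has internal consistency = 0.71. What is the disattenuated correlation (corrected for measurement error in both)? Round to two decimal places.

r_true = r_obs / √(r_xx · r_yy) = 0.56 / √(0.78 × 0.71) = 0.56 / √0.5538 = 0.56 / 0.7442 ≈ 0.75.

0.75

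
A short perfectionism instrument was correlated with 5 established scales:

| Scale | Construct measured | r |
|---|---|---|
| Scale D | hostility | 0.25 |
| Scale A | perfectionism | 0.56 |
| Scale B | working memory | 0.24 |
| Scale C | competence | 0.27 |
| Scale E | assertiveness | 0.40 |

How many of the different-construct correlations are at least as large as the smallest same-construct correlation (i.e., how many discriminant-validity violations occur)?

Convergent (same construct = perfectionism): Scale A.
Smallest convergent = 0.56. Discriminant values: 0.25, 0.24, 0.27, 0.40; count ≥ 0.56 → 0.

0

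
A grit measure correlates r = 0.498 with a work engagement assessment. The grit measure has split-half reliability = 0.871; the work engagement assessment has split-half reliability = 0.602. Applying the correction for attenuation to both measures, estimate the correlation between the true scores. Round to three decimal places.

r_true = r_obs / √(r_xx · r_yy) = 0.498 / √(0.871 × 0.602) = 0.498 / √0.524342 = 0.498 / 0.7241 ≈ 0.688.

0.688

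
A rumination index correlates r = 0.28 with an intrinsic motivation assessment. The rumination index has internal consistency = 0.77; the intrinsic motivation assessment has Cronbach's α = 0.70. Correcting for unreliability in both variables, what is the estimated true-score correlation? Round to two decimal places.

r_true = r_obs / √(r_xx · r_yy) = 0.28 / √(0.77 × 0.70) = 0.28 / √0.5390 = 0.28 / 0.7342 ≈ 0.38.

0.38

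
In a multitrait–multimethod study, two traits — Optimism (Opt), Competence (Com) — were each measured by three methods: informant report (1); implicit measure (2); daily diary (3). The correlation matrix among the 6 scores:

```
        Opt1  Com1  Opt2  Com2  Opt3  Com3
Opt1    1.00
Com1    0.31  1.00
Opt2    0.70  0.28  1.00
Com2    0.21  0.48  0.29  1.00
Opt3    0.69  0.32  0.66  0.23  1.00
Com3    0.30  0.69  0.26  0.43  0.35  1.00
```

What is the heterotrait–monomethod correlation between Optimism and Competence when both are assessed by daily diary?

Different traits, same method: r(Opt3, Com3) = 0.35.

0.35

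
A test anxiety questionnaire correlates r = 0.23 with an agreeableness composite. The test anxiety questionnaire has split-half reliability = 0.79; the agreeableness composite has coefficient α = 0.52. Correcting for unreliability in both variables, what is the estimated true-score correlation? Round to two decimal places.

r_true = r_obs / √(r_xx · r_yy) = 0.23 / √(0.79 × 0.52) = 0.23 / √0.4108 = 0.23 / 0.6409 ≈ 0.36.

0.36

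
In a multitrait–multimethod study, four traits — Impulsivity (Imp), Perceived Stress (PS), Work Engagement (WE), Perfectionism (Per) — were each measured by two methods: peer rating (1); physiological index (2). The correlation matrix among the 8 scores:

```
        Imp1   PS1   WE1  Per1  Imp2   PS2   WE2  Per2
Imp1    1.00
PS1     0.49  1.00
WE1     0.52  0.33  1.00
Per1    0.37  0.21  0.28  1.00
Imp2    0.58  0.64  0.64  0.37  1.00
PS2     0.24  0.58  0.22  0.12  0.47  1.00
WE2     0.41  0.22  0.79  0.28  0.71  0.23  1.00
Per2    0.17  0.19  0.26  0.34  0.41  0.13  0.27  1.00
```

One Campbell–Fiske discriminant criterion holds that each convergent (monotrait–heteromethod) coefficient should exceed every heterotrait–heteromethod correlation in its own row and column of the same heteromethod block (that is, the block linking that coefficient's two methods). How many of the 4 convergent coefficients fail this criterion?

3

Each convergent coefficient versus the relevant comparison correlations:
Imp (methods 1·2): 0.58 vs {0.24, 0.64, 0.41, 0.64, 0.17, 0.37} → fail.
PS (methods 1·2): 0.58 vs {0.64, 0.24, 0.22, 0.22, 0.19, 0.12} → fail.
WE (methods 1·2): 0.79 vs {0.64, 0.41, 0.22, 0.22, 0.26, 0.28} → pass.
Per (methods 1·2): 0.34 vs {0.37, 0.17, 0.12, 0.19, 0.28, 0.26} → fail.
3 of 4 fail.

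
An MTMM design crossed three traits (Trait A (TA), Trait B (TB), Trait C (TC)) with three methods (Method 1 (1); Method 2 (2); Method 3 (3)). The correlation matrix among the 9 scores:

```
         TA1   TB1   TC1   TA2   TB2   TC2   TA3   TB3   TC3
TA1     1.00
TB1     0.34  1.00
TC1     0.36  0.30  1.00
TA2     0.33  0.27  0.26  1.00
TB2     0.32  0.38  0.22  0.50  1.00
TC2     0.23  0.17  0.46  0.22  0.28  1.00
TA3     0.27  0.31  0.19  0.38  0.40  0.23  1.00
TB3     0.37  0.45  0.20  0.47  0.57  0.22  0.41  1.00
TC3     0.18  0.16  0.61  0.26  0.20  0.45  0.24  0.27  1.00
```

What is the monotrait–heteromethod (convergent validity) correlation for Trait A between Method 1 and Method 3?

Same trait (TA), different methods: r(TA1, TA3) = 0.27.

0.27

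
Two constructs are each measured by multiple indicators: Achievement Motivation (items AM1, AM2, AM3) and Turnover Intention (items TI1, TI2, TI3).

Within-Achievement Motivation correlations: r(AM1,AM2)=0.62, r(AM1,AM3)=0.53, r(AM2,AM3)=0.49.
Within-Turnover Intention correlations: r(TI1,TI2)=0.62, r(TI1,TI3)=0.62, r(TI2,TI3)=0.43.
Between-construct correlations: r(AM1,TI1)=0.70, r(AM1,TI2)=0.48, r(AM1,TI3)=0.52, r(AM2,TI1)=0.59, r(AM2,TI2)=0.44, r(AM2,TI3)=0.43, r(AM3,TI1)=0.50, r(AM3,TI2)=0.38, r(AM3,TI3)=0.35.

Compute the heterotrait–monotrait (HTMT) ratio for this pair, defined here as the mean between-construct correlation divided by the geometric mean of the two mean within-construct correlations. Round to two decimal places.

Between-construct mean = 4.39/9 = 0.4878.
Mean within-AM = 1.64/3 = 0.5467; mean within-TI = 1.67/3 = 0.5567.
Geometric mean = √(0.5467 × 0.5567) = 0.5517.
HTMT = 0.4878 / 0.5517 = 0.88.

0.88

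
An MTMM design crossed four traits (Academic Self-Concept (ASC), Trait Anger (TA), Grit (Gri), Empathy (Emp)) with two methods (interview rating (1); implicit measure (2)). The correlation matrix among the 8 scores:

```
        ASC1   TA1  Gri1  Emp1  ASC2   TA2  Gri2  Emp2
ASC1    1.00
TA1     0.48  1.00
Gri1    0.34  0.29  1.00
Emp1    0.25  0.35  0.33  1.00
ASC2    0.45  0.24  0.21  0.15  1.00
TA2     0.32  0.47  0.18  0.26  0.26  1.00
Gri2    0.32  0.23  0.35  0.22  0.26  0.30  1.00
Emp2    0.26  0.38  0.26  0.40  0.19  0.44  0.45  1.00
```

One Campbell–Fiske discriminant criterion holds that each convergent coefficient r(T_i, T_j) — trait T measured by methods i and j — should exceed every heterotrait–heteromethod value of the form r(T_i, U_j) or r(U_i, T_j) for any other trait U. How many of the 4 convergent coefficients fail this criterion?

Convergent coefficients and their comparison sets:
ASC (methods 1·2): 0.45 vs {0.32, 0.24, 0.32, 0.21, 0.26, 0.15} → pass.
TA (methods 1·2): 0.47 vs {0.24, 0.32, 0.23, 0.18, 0.38, 0.26} → pass.
Gri (methods 1·2): 0.35 vs {0.21, 0.32, 0.18, 0.23, 0.26, 0.22} → pass.
Emp (methods 1·2): 0.40 vs {0.15, 0.26, 0.26, 0.38, 0.22, 0.26} → pass.
0 of 4 fail.

0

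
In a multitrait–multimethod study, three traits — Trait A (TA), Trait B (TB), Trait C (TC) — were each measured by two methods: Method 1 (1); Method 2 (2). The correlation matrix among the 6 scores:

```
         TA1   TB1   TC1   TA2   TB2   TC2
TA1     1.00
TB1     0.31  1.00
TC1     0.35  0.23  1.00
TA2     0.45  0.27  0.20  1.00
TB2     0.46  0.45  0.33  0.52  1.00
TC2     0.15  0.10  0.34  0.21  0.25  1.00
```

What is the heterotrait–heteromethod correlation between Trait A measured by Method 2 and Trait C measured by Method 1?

0.20

Different traits and methods: r(TA2, TC1) = 0.20.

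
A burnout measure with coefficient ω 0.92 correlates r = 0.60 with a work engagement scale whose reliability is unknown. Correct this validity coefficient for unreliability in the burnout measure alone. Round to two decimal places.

0.63

Single correction: r_c = r_obs / √r_xx = 0.60 / √0.92 = 0.60 / 0.9592 ≈ 0.63.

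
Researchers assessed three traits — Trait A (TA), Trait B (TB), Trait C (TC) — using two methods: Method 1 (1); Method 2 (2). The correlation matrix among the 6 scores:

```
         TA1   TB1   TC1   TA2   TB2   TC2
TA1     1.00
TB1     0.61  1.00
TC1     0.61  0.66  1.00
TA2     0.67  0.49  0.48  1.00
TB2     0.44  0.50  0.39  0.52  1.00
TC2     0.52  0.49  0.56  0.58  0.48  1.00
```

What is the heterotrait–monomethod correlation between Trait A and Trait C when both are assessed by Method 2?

Different traits, same method: r(TA2, TC2) = 0.58.

0.58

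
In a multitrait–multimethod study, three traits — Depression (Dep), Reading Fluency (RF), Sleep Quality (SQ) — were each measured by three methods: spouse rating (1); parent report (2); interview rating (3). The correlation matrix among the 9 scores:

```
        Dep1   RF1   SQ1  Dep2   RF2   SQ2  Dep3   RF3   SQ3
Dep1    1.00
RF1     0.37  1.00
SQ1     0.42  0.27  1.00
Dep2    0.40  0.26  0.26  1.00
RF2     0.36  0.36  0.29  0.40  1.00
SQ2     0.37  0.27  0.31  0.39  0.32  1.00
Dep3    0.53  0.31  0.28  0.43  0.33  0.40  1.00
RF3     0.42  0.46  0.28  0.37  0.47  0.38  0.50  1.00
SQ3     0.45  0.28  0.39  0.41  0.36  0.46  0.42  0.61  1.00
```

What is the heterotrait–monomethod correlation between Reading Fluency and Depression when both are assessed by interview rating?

0.50

Different traits, same method: r(RF3, Dep3) = 0.50.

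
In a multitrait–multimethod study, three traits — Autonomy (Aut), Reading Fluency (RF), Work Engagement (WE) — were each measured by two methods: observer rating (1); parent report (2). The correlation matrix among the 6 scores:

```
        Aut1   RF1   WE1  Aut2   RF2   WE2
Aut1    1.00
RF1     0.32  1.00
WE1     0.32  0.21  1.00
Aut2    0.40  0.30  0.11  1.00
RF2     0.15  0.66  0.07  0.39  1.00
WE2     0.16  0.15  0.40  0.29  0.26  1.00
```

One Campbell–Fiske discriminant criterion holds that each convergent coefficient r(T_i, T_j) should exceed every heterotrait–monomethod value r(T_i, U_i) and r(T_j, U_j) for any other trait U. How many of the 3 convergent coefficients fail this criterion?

0

Convergent coefficients and their comparison sets:
Aut (methods 1·2): 0.40 vs {0.32, 0.39, 0.32, 0.29} → pass.
RF (methods 1·2): 0.66 vs {0.32, 0.39, 0.21, 0.26} → pass.
WE (methods 1·2): 0.40 vs {0.32, 0.29, 0.21, 0.26} → pass.
0 of 3 fail.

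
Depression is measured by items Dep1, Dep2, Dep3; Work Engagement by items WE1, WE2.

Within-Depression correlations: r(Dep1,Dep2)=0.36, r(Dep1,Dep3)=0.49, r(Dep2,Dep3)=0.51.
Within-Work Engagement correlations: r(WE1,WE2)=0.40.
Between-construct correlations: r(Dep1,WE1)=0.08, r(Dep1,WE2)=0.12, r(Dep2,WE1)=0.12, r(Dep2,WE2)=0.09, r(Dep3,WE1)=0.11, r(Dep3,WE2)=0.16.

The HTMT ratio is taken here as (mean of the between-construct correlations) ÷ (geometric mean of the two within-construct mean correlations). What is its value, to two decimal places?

0.27

Mean between = 0.68/6 = 0.1133.
Mean within-Dep = 1.36/3 = 0.4533; mean within-WE = 0.40/1 = 0.4000.
Geometric mean = √(0.4533 × 0.4000) = 0.4258.
HTMT = 0.1133 / 0.4258 = 0.27.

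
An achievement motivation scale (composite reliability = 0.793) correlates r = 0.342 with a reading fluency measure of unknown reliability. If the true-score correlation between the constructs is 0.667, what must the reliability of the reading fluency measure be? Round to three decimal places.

r_true = r_obs / √(r_xx · r_yy) ⇒ 0.667 = 0.342 / √(0.793 · r_yy).
√(0.793 · r_yy) = 0.342 / 0.667 = 0.5127; 0.793 · r_yy = 0.2629; r_yy = 0.2629 / 0.793 ≈ 0.332.

0.332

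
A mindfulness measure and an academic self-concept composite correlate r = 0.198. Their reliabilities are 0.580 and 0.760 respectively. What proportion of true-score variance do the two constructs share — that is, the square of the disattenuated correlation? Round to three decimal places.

0.089

Disattenuated r = 0.198 / √(0.580 × 0.760) = 0.198 / 0.6639 = 0.2982.
Shared true-score variance = 0.2982² = 0.0889 ≈ 0.089.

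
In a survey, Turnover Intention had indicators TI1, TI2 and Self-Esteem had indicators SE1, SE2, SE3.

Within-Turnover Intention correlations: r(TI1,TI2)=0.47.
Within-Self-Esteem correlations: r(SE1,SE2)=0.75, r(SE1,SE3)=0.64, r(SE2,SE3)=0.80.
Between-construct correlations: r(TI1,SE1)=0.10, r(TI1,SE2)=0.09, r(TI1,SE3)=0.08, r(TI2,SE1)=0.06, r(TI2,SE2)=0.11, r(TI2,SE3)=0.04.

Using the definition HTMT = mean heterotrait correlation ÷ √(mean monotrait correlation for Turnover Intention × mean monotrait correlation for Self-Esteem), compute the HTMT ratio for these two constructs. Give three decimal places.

0.137

Mean heterotrait r = 0.48/6 = 0.0800.
Mean within-TI = 0.47/1 = 0.4700; mean within-SE = 2.19/3 = 0.7300.
Geometric mean = √(0.4700 × 0.7300) = 0.5857.
HTMT = 0.0800 / 0.5857 = 0.137.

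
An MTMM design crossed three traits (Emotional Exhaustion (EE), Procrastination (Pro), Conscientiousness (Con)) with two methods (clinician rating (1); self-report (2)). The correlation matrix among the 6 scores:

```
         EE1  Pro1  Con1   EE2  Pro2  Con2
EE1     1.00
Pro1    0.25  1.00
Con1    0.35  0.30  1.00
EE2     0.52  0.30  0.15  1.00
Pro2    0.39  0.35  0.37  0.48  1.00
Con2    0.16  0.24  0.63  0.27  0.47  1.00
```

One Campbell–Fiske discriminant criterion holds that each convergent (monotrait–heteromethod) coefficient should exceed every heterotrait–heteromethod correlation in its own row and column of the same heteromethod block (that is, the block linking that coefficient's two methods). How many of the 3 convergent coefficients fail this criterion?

Convergent coefficients and their comparison sets:
EE (methods 1·2): 0.52 vs {0.39, 0.30, 0.16, 0.15} → pass.
Pro (methods 1·2): 0.35 vs {0.30, 0.39, 0.24, 0.37} → fail.
Con (methods 1·2): 0.63 vs {0.15, 0.16, 0.37, 0.24} → pass.
1 of 3 fail.

1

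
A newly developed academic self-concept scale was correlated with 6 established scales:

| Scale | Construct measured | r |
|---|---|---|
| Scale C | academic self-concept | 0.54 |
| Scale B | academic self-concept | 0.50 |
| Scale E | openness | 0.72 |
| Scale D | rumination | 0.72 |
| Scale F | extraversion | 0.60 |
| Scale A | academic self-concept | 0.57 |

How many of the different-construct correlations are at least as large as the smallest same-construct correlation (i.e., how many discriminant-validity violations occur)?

3

Convergent (same construct = academic self-concept): Scale C, Scale B, Scale A.
Smallest convergent = 0.50. Discriminant values: 0.72, 0.72, 0.60; count ≥ 0.50 → 3.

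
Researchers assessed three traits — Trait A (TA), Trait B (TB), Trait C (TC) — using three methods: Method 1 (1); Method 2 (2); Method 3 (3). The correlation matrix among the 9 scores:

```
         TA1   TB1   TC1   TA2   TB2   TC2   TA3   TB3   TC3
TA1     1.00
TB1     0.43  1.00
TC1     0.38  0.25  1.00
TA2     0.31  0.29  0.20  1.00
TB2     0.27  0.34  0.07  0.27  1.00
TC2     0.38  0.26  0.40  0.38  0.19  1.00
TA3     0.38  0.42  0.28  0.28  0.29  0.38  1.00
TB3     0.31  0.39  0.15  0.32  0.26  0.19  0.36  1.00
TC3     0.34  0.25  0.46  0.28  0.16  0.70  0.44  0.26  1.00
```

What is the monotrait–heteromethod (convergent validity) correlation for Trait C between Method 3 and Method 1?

0.46

Same trait (TC), different methods: r(TC3, TC1) = 0.46.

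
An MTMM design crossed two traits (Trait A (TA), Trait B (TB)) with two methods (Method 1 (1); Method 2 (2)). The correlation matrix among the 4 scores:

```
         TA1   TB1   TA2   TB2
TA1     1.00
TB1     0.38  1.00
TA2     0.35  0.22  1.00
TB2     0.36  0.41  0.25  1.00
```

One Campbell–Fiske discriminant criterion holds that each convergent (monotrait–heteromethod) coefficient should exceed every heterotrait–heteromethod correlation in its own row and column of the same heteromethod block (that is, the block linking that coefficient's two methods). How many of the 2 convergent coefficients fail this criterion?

Each convergent coefficient versus the relevant comparison correlations:
TA (methods 1·2): 0.35 vs {0.36, 0.22} → fail.
TB (methods 1·2): 0.41 vs {0.22, 0.36} → pass.
1 of 2 fail.

1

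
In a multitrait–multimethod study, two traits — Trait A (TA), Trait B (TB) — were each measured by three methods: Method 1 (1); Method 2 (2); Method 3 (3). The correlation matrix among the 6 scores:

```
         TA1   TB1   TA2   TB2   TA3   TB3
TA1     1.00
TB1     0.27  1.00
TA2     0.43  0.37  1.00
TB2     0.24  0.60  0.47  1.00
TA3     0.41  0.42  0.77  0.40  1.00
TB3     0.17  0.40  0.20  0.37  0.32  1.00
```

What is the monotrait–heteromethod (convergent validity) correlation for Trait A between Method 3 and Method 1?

0.41

Same trait (TA), different methods: r(TA3, TA1) = 0.41.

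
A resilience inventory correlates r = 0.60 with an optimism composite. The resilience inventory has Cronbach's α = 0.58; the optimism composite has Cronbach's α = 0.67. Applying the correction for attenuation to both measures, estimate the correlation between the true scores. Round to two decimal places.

r_true = r_obs / √(r_xx · r_yy) = 0.60 / √(0.58 × 0.67) = 0.60 / √0.3886 = 0.60 / 0.6234 ≈ 0.96.

0.96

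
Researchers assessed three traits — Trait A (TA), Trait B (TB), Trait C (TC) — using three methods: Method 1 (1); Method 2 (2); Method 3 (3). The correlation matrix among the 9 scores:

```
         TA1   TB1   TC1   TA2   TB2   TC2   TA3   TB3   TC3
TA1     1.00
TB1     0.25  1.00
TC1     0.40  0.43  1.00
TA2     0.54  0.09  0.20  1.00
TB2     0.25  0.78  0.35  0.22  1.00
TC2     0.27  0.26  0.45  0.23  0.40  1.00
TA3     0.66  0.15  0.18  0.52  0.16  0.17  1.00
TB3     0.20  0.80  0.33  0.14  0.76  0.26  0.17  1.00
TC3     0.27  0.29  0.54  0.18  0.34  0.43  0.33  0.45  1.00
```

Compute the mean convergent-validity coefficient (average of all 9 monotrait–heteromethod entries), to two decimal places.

Convergent values: 0.54, 0.66, 0.52, 0.78, 0.80, 0.76, 0.45, 0.54, 0.43; mean = 5.48/9 = 0.61.

0.61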